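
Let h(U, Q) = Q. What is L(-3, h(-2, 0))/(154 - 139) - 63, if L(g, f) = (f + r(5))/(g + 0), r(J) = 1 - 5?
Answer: -2831/45 ≈ -62.911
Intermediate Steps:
r(J) = -4
L(g, f) = (-4 + f)/g (L(g, f) = (f - 4)/(g + 0) = (-4 + f)/g)
L(-3, h(-2, 0))/(154 - 139) - 63 = ((-4 + 0)/(-3))/(154 - 139) - 63 = (-⅓*(-4))/15 - 63 = (1/15)*(4/3) - 63 = 4/45 - 63 = -2831/45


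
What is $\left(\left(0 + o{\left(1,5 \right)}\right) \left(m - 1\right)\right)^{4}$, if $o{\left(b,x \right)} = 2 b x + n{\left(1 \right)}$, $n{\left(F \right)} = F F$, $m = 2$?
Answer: $14641$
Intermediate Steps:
$n{\left(F \right)} = F^{2}$
$o{\left(b,x \right)} = 1 + 2 b x$ ($o{\left(b,x \right)} = 2 b x + 1^{2} = 2 b x + 1 = 1 + 2 b x$)
$\left(\left(0 + o{\left(1,5 \right)}\right) \left(m - 1\right)\right)^{4} = \left(\left(0 + \left(1 + 2 \cdot 1 \cdot 5\right)\right) \left(2 - 1\right)\right)^{4} = \left(\left(0 + \left(1 + 10\right)\right) 1\right)^{4} = \left(\left(0 + 11\right) 1\right)^{4} = \left(11 \cdot 1\right)^{4} = 11^{4} = 14641$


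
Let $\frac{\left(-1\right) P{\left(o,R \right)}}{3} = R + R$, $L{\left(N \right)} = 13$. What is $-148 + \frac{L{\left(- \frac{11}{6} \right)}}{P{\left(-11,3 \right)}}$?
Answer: $- \frac{2677}{18} \approx -148.72$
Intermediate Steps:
$P{\left(o,R \right)} = - 6 R$ ($P{\left(o,R \right)} = - 3 \left(R + R\right) = - 3 \cdot 2 R = - 6 R$)
$-148 + \frac{L{\left(- \frac{11}{6} \right)}}{P{\left(-11,3 \right)}} = -148 + \frac{13}{\left(-6\right) 3} = -148 + \frac{13}{-18} = -148 + 13 \left(- \frac{1}{18}\right) = -148 - \frac{13}{18} = - \frac{2677}{18}$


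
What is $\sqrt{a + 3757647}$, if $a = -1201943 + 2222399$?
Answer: $\sqrt{4778103} \approx 2185.9$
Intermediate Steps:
$a = 1020456$
$\sqrt{a + 3757647} = \sqrt{1020456 + 3757647} = \sqrt{4778103}$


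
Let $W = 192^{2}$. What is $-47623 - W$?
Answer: $-84487$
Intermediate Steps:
$W = 36864$
$-47623 - W = -47623 - 36864 = -84487$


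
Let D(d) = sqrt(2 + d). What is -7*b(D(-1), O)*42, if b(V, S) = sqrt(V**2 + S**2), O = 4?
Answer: -294*sqrt(17) ≈ -1212.2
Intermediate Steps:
b(V, S) = sqrt(S**2 + V**2)
-7*b(D(-1), O)*42 = -7*sqrt(4**2 + (sqrt(2 - 1))**2)*42 = -7*sqrt(16 + (sqrt(1))**2)*42 = -7*sqrt(16 + 1**2)*42 = -7*sqrt(16 + 1)*42 = -7*sqrt(17)*42 = -294*sqrt(17)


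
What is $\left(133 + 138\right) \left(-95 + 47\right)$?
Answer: $-13008$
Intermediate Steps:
$\left(133 + 138\right) \left(-95 + 47\right) = 271 \left(-48\right) = -13008$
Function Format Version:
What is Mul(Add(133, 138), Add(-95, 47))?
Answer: -13008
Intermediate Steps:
Mul(Add(133, 138), Add(-95, 47)) = Mul(271, -48) = -13008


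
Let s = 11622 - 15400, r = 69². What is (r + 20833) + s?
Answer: 21816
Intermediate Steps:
r = 4761
s = -3778
(r + 20833) + s = (4761 + 20833) - 3778 = 25594 - 3778 = 21816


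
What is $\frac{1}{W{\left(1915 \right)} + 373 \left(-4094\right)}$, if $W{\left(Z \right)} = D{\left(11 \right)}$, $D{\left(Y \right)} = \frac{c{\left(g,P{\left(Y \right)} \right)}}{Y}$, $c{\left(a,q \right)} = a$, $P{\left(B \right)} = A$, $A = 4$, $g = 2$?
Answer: $- \frac{11}{16797680} \approx -6.5485 \cdot 10^{-7}$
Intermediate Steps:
$P{\left(B \right)} = 4$
$D{\left(Y \right)} = \frac{2}{Y}$
$W{\left(Z \right)} = \frac{2}{11}$
$\frac{1}{W{\left(1915 \right)} + 373 \left(-4094\right)} = \frac{1}{\frac{2}{11} + 373 \left(-4094\right)} = \frac{1}{\frac{2}{11} - 1527062} = \frac{1}{- \frac{16797680}{11}} = - \frac{11}{16797680}$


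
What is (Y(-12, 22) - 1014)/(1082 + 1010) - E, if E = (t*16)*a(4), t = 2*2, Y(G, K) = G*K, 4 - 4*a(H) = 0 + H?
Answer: -639/1046 ≈ -0.61090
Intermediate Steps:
a(H) = 1 - H/4 (a(H) = 1 - (0 + H)/4 = 1 - H/4)
t = 4
E = 0 (E = (4*16)*(1 - ¼*4) = 64*(1 - 1) = 64*0 = 0)
(Y(-12, 22) - 1014)/(1082 + 1010) - E = (-12*22 - 1014)/(1082 + 1010) - 1*0 = (-264 - 1014)/2092 + 0 = -1278*1/2092 + 0 = -639/1046 + 0 = -639/1046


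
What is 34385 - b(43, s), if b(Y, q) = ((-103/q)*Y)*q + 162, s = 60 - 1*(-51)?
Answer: 38652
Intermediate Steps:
s = 111 (s = 60 + 51 = 111)
b(Y, q) = 162 - 103*Y (b(Y, q) = (-103*Y/q)*q + 162 = -103*Y + 162 = 162 - 103*Y)
34385 - b(43, s) = 34385 - (162 - 103*43) = 34385 - (162 - 4429) = 34385 - 1*(-4267) = 34385 + 4267 = 38652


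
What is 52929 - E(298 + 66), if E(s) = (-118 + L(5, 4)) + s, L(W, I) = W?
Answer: 52678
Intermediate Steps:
E(s) = -113 + s (E(s) = (-118 + 5) + s = -113 + s)
52929 - E(298 + 66) = 52929 - (-113 + (298 + 66)) = 52929 - (-113 + 364) = 52929 - 1*251 = 52929 - 251 = 52678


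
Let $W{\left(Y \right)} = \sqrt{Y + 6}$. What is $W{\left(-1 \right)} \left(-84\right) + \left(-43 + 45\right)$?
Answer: $2 - 84 \sqrt{5} \approx -185.83$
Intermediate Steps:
$W{\left(Y \right)} = \sqrt{6 + Y}$
$W{\left(-1 \right)} \left(-84\right) + \left(-43 + 45\right) = \sqrt{6 - 1} \left(-84\right) + \left(-43 + 45\right) = \sqrt{5} \left(-84\right) + 2 = - 84 \sqrt{5} + 2 = 2 - 84 \sqrt{5}$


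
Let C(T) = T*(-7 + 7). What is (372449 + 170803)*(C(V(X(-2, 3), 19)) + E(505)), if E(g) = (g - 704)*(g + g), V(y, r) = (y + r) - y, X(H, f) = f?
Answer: -109188219480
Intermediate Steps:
V(y, r) = r (V(y, r) = (r + y) - y = r)
C(T) = 0 (C(T) = T*0 = 0)
E(g) = 2*g*(-704 + g) (E(g) = (-704 + g)*(2*g) = 2*g*(-704 + g))
(372449 + 170803)*(C(V(X(-2, 3), 19)) + E(505)) = (372449 + 170803)*(0 + 2*505*(-704 + 505)) = 543252*(0 + 2*505*(-199)) = 543252*(0 - 200990) = 543252*(-200990) = -109188219480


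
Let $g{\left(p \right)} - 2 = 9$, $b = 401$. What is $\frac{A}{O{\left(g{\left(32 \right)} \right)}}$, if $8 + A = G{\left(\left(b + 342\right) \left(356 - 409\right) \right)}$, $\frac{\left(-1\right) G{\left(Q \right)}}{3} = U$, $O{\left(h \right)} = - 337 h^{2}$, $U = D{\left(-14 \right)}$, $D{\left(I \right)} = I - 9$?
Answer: $- \frac{61}{40777} \approx -0.0014959$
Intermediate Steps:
$g{\left(p \right)} = 11$ ($g{\left(p \right)} = 2 + 9 = 11$)
$D{\left(I \right)} = -9 + I$
$U = -23$ ($U = -9 - 14 = -23$)
$G{\left(Q \right)} = 69$ ($G{\left(Q \right)} = \left(-3\right) \left(-23\right) = 69$)
$A = 61$ ($A = -8 + 69 = 61$)
$\frac{A}{O{\left(g{\left(32 \right)} \right)}} = \frac{61}{\left(-337\right) 11^{2}} = \frac{61}{\left(-337\right) 121} = \frac{61}{-40777} = 61 \left(- \frac{1}{40777}\right) = - \frac{61}{40777}$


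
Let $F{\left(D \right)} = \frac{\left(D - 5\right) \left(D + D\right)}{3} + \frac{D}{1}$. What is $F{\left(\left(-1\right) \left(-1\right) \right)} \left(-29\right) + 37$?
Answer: $\frac{256}{3} \approx 85.333$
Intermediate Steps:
$F{\left(D \right)} = D + \frac{2 D \left(-5 + D\right)}{3}$ ($F{\left(D \right)} = \left(-5 + D\right) 2 D \frac{1}{3} + D 1 = 2 D \left(-5 + D\right) \frac{1}{3} + D = \frac{2 D \left(-5 + D\right)}{3} + D = D + \frac{2 D \left(-5 + D\right)}{3}$)
$F{\left(\left(-1\right) \left(-1\right) \right)} \left(-29\right) + 37 = \frac{\left(-1\right) \left(-1\right) \left(-7 + 2 \left(\left(-1\right) \left(-1\right)\right)\right)}{3} \left(-29\right) + 37 = \frac{1}{3} \cdot 1 \left(-7 + 2 \cdot 1\right) \left(-29\right) + 37 = \frac{1}{3} \cdot 1 \left(-7 + 2\right) \left(-29\right) + 37 = \frac{1}{3} \cdot 1 \left(-5\right) \left(-29\right) + 37 = \left(- \frac{5}{3}\right) \left(-29\right) + 37 = \frac{145}{3} + 37 = \frac{256}{3}$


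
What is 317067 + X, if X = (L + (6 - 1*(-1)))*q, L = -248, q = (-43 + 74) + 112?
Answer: 282604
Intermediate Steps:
q = 143 (q = 31 + 112 = 143)
X = -34463 (X = (-248 + (6 - 1*(-1)))*143 = (-248 + (6 + 1))*143 = (-248 + 7)*143 = -241*143 = -34463)
317067 + X = 317067 - 34463 = 282604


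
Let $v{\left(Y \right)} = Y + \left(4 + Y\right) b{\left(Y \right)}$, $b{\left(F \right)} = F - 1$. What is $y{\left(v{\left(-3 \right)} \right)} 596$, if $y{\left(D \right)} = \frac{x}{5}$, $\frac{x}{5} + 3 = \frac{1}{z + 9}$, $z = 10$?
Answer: $- \frac{33376}{19} \approx -1756.6$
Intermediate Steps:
$b{\left(F \right)} = -1 + F$
$x = - \frac{280}{19}$ ($x = -15 + \frac{5}{10 + 9} = -15 + \frac{5}{19} = - \frac{280}{19} \approx -14.737$)
$v{\left(Y \right)} = Y + \left(-1 + Y\right) \left(4 + Y\right)$ ($v{\left(Y \right)} = Y + \left(4 + Y\right) \left(-1 + Y\right) = Y + \left(-1 + Y\right) \left(4 + Y\right)$)
$y{\left(D \right)} = - \frac{56}{19}$ ($y{\left(D \right)} = - \frac{280}{19 \cdot 5} = \left(- \frac{280}{19}\right) \frac{1}{5} = - \frac{56}{19}$)
$y{\left(v{\left(-3 \right)} \right)} 596 = \left(- \frac{56}{19}\right) 596 = - \frac{33376}{19}$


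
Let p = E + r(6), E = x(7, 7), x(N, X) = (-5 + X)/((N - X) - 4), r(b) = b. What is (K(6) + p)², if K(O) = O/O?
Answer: 169/4 ≈ 42.250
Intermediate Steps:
x(N, X) = (-5 + X)/(-4 + N - X)
E = -½ (E = (5 - 1*7)/(4 + 7 - 1*7) = (5 - 7)/(4 + 7 - 7) = -2/4 = (¼)*(-2) = -½ ≈ -0.50000)
K(O) = 1
p = 11/2 (p = -½ + 6 = 11/2 ≈ 5.5000)
(K(6) + p)² = (1 + 11/2)² = (13/2)² = 169/4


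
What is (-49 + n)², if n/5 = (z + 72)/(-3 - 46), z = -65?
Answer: 121104/49 ≈ 2471.5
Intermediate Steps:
n = -5/7 (n = 5*((-65 + 72)/(-3 - 46)) = 5*(7/(-49)) = 5*(7*(-1/49)) = 5*(-⅐) = -5/7 ≈ -0.71429)
(-49 + n)² = (-49 - 5/7)² = (-348/7)² = 121104/49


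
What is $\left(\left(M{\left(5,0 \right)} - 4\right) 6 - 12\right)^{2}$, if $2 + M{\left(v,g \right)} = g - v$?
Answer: $6084$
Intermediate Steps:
$M{\left(v,g \right)} = -2 + g - v$ ($M{\left(v,g \right)} = -2 + \left(g - v\right) = -2 + g - v$)
$\left(\left(M{\left(5,0 \right)} - 4\right) 6 - 12\right)^{2} = \left(\left(\left(-2 + 0 - 5\right) - 4\right) 6 - 12\right)^{2} = \left(\left(-7 - 4\right) 6 - 12\right)^{2} = \left(\left(-11\right) 6 - 12\right)^{2} = \left(-66 - 12\right)^{2} = \left(-78\right)^{2} = 6084$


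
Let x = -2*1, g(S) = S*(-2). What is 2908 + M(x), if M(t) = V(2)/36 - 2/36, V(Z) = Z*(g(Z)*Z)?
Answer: 5815/2 ≈ 2907.5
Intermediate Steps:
g(S) = -2*S
V(Z) = -2*Z**3 (V(Z) = Z*((-2*Z)*Z) = Z*(-2*Z**2) = -2*Z**3)
x = -2
M(t) = -1/2 (M(t) = -2*2**3/36 - 2/36 = -2*8*(1/36) - 2*1/36 = -16*1/36 - 1/18 = -4/9 - 1/18 = -1/2)
2908 + M(x) = 2908 - 1/2 = 5815/2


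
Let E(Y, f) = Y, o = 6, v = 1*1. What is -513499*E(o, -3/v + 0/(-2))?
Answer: -3080994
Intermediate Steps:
v = 1
-513499*E(o, -3/v + 0/(-2)) = -513499*6 = -3080994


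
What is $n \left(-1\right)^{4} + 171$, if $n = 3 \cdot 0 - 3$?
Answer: $168$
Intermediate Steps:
$n = -3$ ($n = 0 - 3 = -3$)
$n \left(-1\right)^{4} + 171 = - 3 \left(-1\right)^{4} + 171 = \left(-3\right) 1 + 171 = -3 + 171 = 168$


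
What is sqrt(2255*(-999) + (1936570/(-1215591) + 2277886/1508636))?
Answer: I*sqrt(1894069649178354302170480641066)/916942171938 ≈ 1500.9*I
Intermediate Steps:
sqrt(2255*(-999) + (1936570/(-1215591) + 2277886/1508636)) = sqrt(-2252745 + (1936570*(-1/1215591) + 2277886*(1/1508636))) = sqrt(-2252745 + (-1936570/1215591 + 1138943/754318)) = sqrt(-2252745 - 76300748947/916942171938) = sqrt(-2065636969423218757/916942171938) = I*sqrt(1894069649178354302170480641066)/916942171938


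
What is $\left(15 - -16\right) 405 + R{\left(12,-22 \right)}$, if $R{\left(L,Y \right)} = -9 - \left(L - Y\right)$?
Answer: $12512$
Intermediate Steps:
$R{\left(L,Y \right)} = -9 + Y - L$
$\left(15 - -16\right) 405 + R{\left(12,-22 \right)} = \left(15 - -16\right) 405 - 43 = \left(15 + 16\right) 405 - 43 = 31 \cdot 405 - 43 = 12555 - 43 = 12512$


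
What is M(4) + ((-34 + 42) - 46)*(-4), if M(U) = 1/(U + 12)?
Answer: 2433/16 ≈ 152.06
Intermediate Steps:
M(U) = 1/(12 + U)
M(4) + ((-34 + 42) - 46)*(-4) = 1/(12 + 4) + ((-34 + 42) - 46)*(-4) = 1/16 + (8 - 46)*(-4) = 1/16 - 38*(-4) = 1/16 + 152 = 2433/16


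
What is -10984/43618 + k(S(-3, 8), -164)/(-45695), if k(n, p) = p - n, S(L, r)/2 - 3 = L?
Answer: -247380264/996562255 ≈ -0.24823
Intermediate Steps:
S(L, r) = 6 + 2*L
-10984/43618 + k(S(-3, 8), -164)/(-45695) = -10984/43618 + (-164 - (6 + 2*(-3)))/(-45695) = -10984*1/43618 + (-164 - (6 - 6))*(-1/45695) = -5492/21809 + (-164 - 1*0)*(-1/45695) = -5492/21809 + (-164 + 0)*(-1/45695) = -5492/21809 - 164*(-1/45695) = -5492/21809 + 164/45695 = -247380264/996562255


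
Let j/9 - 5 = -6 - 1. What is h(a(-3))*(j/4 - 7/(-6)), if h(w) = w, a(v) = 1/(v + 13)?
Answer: -⅓ ≈ -0.33333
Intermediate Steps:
j = -18 (j = 45 + 9*(-6 - 1) = 45 + 9*(-7) = 45 - 63 = -18)
a(v) = 1/(13 + v)
h(a(-3))*(j/4 - 7/(-6)) = (-18/4 - 7/(-6))/(13 - 3) = (-18*¼ - 7*(-⅙))/10 = (-9/2 + 7/6)/10 = (⅒)*(-10/3) = -⅓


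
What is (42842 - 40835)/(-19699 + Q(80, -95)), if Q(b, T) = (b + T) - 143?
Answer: -669/6619 ≈ -0.10107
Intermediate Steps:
Q(b, T) = -143 + T + b (Q(b, T) = (T + b) - 143 = -143 + T + b)
(42842 - 40835)/(-19699 + Q(80, -95)) = (42842 - 40835)/(-19699 + (-143 - 95 + 80)) = 2007/(-19699 - 158) = 2007/(-19857) = 2007*(-1/19857) = -669/6619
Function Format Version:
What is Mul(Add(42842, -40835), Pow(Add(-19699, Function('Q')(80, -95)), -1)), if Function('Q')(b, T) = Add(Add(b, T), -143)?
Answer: Rational(-669, 6619) ≈ -0.10107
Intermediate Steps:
Function('Q')(b, T) = Add(-143, T, b) (Function('Q')(b, T) = Add(Add(T, b), -143) = Add(-143, T, b))
Mul(Add(42842, -40835), Pow(Add(-19699, Function('Q')(80, -95)), -1)) = Mul(Add(42842, -40835), Pow(Add(-19699, Add(-143, -95, 80)), -1)) = Mul(2007, Pow(Add(-19699, -158), -1)) = Mul(2007, Pow(-19857, -1)) = Mul(2007, Rational(-1, 19857)) = Rational(-669, 6619)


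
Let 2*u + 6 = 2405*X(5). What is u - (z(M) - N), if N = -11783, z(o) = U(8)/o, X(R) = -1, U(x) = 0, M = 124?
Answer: -25977/2 ≈ -12989.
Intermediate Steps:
z(o) = 0 (z(o) = 0/o = 0)
u = -2411/2 (u = -3 + (2405*(-1))/2 = -3 + (1/2)*(-2405) = -3 - 2405/2 = -2411/2 ≈ -1205.5)
u - (z(M) - N) = -2411/2 - (0 - 1*(-11783)) = -2411/2 - (0 + 11783) = -2411/2 - 1*11783 = -2411/2 - 11783 = -25977/2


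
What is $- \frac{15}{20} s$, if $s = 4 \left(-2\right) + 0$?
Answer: $6$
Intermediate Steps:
$s = -8$ ($s = -8 + 0 = -8$)
$- \frac{15}{20} s = - \frac{15}{20} \left(-8\right) = \left(-15\right) \frac{1}{20} \left(-8\right) = \left(- \frac{3}{4}\right) \left(-8\right) = 6$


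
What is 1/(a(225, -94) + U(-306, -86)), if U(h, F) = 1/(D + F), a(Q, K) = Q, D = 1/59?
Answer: 5073/1141366 ≈ 0.0044447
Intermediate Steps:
D = 1/59 ≈ 0.016949
U(h, F) = 1/(1/59 + F)
1/(a(225, -94) + U(-306, -86)) = 1/(225 + 59/(1 + 59*(-86))) = 1/(225 + 59/(1 - 5074)) = 1/(225 + 59/(-5073)) = 1/(225 + 59*(-1/5073)) = 1/(225 - 59/5073) = 1/(1141366/5073) = 5073/1141366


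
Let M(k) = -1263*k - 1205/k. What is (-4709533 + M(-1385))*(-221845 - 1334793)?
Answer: 1276438124276070/277 ≈ 4.6081e+12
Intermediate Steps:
(-4709533 + M(-1385))*(-221845 - 1334793) = (-4709533 + (-1263*(-1385) - 1205/(-1385)))*(-221845 - 1334793) = (-4709533 + (1749255 - 1205*(-1/1385)))*(-1556638) = (-4709533 + (1749255 + 241/277))*(-1556638) = (-4709533 + 484543876/277)*(-1556638) = -819996765/277*(-1556638) = 1276438124276070/277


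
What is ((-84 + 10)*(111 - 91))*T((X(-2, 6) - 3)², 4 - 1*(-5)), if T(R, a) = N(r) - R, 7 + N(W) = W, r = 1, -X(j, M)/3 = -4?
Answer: 128760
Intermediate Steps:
X(j, M) = 12 (X(j, M) = -3*(-4) = 12)
N(W) = -7 + W
T(R, a) = -6 - R (T(R, a) = (-7 + 1) - R = -6 - R)
((-84 + 10)*(111 - 91))*T((X(-2, 6) - 3)², 4 - 1*(-5)) = ((-84 + 10)*(111 - 91))*(-6 - (12 - 3)²) = (-74*20)*(-6 - 1*9²) = -1480*(-6 - 1*81) = -1480*(-6 - 81) = -1480*(-87) = 128760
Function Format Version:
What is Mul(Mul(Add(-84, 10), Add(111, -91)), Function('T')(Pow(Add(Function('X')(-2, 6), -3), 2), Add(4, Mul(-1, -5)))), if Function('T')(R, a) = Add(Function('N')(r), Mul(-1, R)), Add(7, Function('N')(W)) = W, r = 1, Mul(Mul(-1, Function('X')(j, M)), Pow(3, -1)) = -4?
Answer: 128760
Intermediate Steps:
Function('X')(j, M) = 12 (Function('X')(j, M) = Mul(-3, -4) = 12)
Function('N')(W) = Add(-7, W)
Function('T')(R, a) = Add(-6, Mul(-1, R)) (Function('T')(R, a) = Add(Add(-7, 1), Mul(-1, R)) = Add(-6, Mul(-1, R)))
Mul(Mul(Add(-84, 10), Add(111, -91)), Function('T')(Pow(Add(Function('X')(-2, 6), -3), 2), Add(4, Mul(-1, -5)))) = Mul(Mul(Add(-84, 10), Add(111, -91)), Add(-6, Mul(-1, Pow(Add(12, -3), 2)))) = Mul(Mul(-74, 20), Add(-6, Mul(-1, Pow(9, 2)))) = Mul(-1480, Add(-6, Mul(-1, 81))) = Mul(-1480, Add(-6, -81)) = Mul(-1480, -87) = 128760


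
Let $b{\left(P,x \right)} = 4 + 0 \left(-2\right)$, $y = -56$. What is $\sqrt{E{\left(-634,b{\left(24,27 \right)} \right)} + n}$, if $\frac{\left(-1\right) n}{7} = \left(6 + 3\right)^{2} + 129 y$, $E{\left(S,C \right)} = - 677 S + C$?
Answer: $3 \sqrt{53247} \approx 692.26$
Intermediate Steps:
$b{\left(P,x \right)} = 4$ ($b{\left(P,x \right)} = 4 + 0 = 4$)
$E{\left(S,C \right)} = C - 677 S$
$n = 50001$ ($n = - 7 \left(\left(6 + 3\right)^{2} + 129 \left(-56\right)\right) = - 7 \left(9^{2} - 7224\right) = - 7 \left(81 - 7224\right) = \left(-7\right) \left(-7143\right) = 50001$)
$\sqrt{E{\left(-634,b{\left(24,27 \right)} \right)} + n} = \sqrt{\left(4 - -429218\right) + 50001} = \sqrt{\left(4 + 429218\right) + 50001} = \sqrt{429222 + 50001} = \sqrt{479223} = 3 \sqrt{53247}$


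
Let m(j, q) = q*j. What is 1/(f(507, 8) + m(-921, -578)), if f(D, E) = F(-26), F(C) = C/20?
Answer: 10/5323367 ≈ 1.8785e-6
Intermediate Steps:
m(j, q) = j*q
F(C) = C/20 (F(C) = C*(1/20) = C/20)
f(D, E) = -13/10 (f(D, E) = (1/20)*(-26) = -13/10)
1/(f(507, 8) + m(-921, -578)) = 1/(-13/10 - 921*(-578)) = 1/(-13/10 + 532338) = 1/(5323367/10) = 10/5323367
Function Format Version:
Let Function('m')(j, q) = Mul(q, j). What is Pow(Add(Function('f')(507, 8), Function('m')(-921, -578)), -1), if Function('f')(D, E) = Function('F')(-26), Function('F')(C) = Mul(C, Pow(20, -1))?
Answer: Rational(10, 5323367) ≈ 1.8785e-6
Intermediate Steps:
Function('m')(j, q) = Mul(j, q)
Function('F')(C) = Mul(Rational(1, 20), C) (Function('F')(C) = Mul(C, Rational(1, 20)) = Mul(Rational(1, 20), C))
Function('f')(D, E) = Rational(-13, 10) (Function('f')(D, E) = Mul(Rational(1, 20), -26) = Rational(-13, 10))
Pow(Add(Function('f')(507, 8), Function('m')(-921, -578)), -1) = Pow(Add(Rational(-13, 10), Mul(-921, -578)), -1) = Pow(Add(Rational(-13, 10), 532338), -1) = Pow(Rational(5323367, 10), -1) = Rational(10, 5323367)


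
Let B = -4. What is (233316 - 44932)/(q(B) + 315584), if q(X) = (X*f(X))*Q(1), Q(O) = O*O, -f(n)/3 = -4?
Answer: 11774/19721 ≈ 0.59703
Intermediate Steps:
f(n) = 12 (f(n) = -3*(-4) = 12)
Q(O) = O**2
q(X) = 12*X (q(X) = (X*12)*1**2 = (12*X)*1 = 12*X)
(233316 - 44932)/(q(B) + 315584) = (233316 - 44932)/(12*(-4) + 315584) = 188384/(-48 + 315584) = 188384/315536 = 188384*(1/315536) = 11774/19721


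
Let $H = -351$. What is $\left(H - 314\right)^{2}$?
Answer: $442225$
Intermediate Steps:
$\left(H - 314\right)^{2} = \left(-351 - 314\right)^{2} = \left(-665\right)^{2} = 442225$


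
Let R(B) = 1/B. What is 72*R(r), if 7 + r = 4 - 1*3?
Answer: -12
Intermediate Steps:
r = -6 (r = -7 + (4 - 1*3) = -7 + (4 - 3) = -7 + 1 = -6)
72*R(r) = 72/(-6) = 72*(-1/6) = -12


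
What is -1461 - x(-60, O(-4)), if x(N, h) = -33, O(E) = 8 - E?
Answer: -1428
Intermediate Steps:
-1461 - x(-60, O(-4)) = -1461 - 1*(-33) = -1461 + 33 = -1428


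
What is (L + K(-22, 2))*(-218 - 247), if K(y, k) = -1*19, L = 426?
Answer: -189255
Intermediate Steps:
K(y, k) = -19
(L + K(-22, 2))*(-218 - 247) = (426 - 19)*(-218 - 247) = 407*(-465) = -189255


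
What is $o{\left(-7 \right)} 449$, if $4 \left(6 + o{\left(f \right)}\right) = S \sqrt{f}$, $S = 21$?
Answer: $-2694 + \frac{9429 i \sqrt{7}}{4} \approx -2694.0 + 6236.7 i$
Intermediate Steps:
$o{\left(f \right)} = -6 + \frac{21 \sqrt{f}}{4}$
$o{\left(-7 \right)} 449 = \left(-6 + \frac{21 \sqrt{-7}}{4}\right) 449 = \left(-6 + \frac{21 i \sqrt{7}}{4}\right) 449 = -2694 + \frac{9429 i \sqrt{7}}{4}$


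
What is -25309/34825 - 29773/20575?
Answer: -62303096/28660975 ≈ -2.1738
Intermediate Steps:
-25309/34825 - 29773/20575 = -62303096/28660975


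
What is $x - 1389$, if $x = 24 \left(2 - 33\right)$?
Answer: $-2133$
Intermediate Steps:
$x = -744$ ($x = 24 \left(-31\right) = -744$)
$x - 1389 = -744 - 1389 = -2133$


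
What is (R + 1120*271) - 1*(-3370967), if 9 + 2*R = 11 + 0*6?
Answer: 3674488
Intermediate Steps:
R = 1 (R = -9/2 + (11 + 0*6)/2 = -9/2 + (11 + 0)/2 = -9/2 + (½)*11 = -9/2 + 11/2 = 1)
(R + 1120*271) - 1*(-3370967) = (1 + 1120*271) - 1*(-3370967) = (1 + 303520) + 3370967 = 303521 + 3370967 = 3674488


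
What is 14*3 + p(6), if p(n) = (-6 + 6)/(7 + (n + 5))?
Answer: 42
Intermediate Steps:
p(n) = 0 (p(n) = 0/(7 + (5 + n)) = 0/(12 + n) = 0)
14*3 + p(6) = 14*3 + 0 = 42 + 0 = 42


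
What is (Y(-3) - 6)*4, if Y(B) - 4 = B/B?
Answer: -4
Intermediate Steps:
Y(B) = 5 (Y(B) = 4 + B/B = 4 + 1 = 5)
(Y(-3) - 6)*4 = (5 - 6)*4 = -1*4 = -4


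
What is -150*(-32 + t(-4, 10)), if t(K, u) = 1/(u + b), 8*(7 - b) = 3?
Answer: 637200/133 ≈ 4791.0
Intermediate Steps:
b = 53/8 (b = 7 - 1/8*3 = 7 - 3/8 = 53/8 ≈ 6.6250)
t(K, u) = 1/(53/8 + u) (t(K, u) = 1/(u + 53/8) = 1/(53/8 + u))
-150*(-32 + t(-4, 10)) = -150*(-32 + 8/(53 + 8*10)) = -150*(-32 + 8/(53 + 80)) = -150*(-32 + 8/133) = -150*(-4248/133) = 637200/133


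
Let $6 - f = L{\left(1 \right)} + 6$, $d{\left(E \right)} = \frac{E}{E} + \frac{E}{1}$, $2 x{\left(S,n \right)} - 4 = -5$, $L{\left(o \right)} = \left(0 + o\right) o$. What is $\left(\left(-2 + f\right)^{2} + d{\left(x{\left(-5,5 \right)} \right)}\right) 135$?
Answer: $\frac{2565}{2} \approx 1282.5$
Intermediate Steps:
$L{\left(o \right)} = o^{2}$ ($L{\left(o \right)} = o o = o^{2}$)
$x{\left(S,n \right)} = - \frac{1}{2}$ ($x{\left(S,n \right)} = 2 + \frac{1}{2} \left(-5\right) = 2 - \frac{5}{2} = - \frac{1}{2}$)
$d{\left(E \right)} = 1 + E$ ($d{\left(E \right)} = 1 + E 1 = 1 + E$)
$f = -1$ ($f = 6 - \left(1^{2} + 6\right) = 6 - \left(1 + 6\right) = 6 - 7 = -1$)
$\left(\left(-2 + f\right)^{2} + d{\left(x{\left(-5,5 \right)} \right)}\right) 135 = \left(\left(-2 - 1\right)^{2} + \left(1 - \frac{1}{2}\right)\right) 135 = \left(\left(-3\right)^{2} + \frac{1}{2}\right) 135 = \left(9 + \frac{1}{2}\right) 135 = \frac{19}{2} \cdot 135 = \frac{2565}{2}$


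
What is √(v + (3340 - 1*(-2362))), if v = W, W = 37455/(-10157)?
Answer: √587864398163/10157 ≈ 75.487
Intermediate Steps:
W = -37455/10157 (W = 37455*(-1/10157) = -37455/10157 ≈ -3.6876)
v = -37455/10157 ≈ -3.6876
√(v + (3340 - 1*(-2362))) = √(-37455/10157 + (3340 - 1*(-2362))) = √(-37455/10157 + (3340 + 2362)) = √(-37455/10157 + 5702) = √(57877759/10157) = √587864398163/10157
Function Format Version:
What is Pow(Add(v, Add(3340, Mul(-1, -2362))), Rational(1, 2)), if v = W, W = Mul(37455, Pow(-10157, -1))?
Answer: Mul(Rational(1, 10157), Pow(587864398163, Rational(1, 2))) ≈ 75.487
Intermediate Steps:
W = Rational(-37455, 10157) (W = Mul(37455, Rational(-1, 10157)) = Rational(-37455, 10157) ≈ -3.6876)
v = Rational(-37455, 10157) ≈ -3.6876
Pow(Add(v, Add(3340, Mul(-1, -2362))), Rational(1, 2)) = Pow(Add(Rational(-37455, 10157), Add(3340, Mul(-1, -2362))), Rational(1, 2)) = Pow(Add(Rational(-37455, 10157), Add(3340, 2362)), Rational(1, 2)) = Pow(Add(Rational(-37455, 10157), 5702), Rational(1, 2)) = Pow(Rational(57877759, 10157), Rational(1, 2)) = Mul(Rational(1, 10157), Pow(587864398163, Rational(1, 2)))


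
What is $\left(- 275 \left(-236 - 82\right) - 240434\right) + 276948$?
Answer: $123964$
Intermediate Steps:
$\left(- 275 \left(-236 - 82\right) - 240434\right) + 276948 = \left(\left(-275\right) \left(-318\right) - 240434\right) + 276948 = \left(87450 - 240434\right) + 276948 = -152984 + 276948 = 123964$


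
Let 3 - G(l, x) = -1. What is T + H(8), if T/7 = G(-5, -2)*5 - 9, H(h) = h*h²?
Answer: 589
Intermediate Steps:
H(h) = h³
G(l, x) = 4 (G(l, x) = 3 - 1*(-1) = 3 + 1 = 4)
T = 77 (T = 7*(4*5 - 9) = 7*(20 - 9) = 7*11 = 77)
T + H(8) = 77 + 8³ = 77 + 512 = 589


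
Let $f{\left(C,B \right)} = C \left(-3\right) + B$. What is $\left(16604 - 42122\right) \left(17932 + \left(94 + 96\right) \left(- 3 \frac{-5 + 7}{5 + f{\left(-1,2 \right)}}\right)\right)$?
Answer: $-454679724$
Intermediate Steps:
$f{\left(C,B \right)} = B - 3 C$ ($f{\left(C,B \right)} = - 3 C + B = B - 3 C$)
$\left(16604 - 42122\right) \left(17932 + \left(94 + 96\right) \left(- 3 \frac{-5 + 7}{5 + f{\left(-1,2 \right)}}\right)\right) = \left(16604 - 42122\right) \left(17932 + \left(94 + 96\right) \left(- 3 \frac{-5 + 7}{5 + \left(2 - -3\right)}\right)\right) = - 25518 \left(17932 + 190 \left(- 3 \frac{2}{5 + \left(2 + 3\right)}\right)\right) = - 25518 \left(17932 + 190 \left(- 3 \frac{2}{5 + 5}\right)\right) = - 25518 \left(17932 + 190 \left(- 3 \cdot \frac{2}{10}\right)\right) = - 25518 \left(17932 + 190 \left(- 3 \cdot 2 \cdot \frac{1}{10}\right)\right) = - 25518 \left(17932 + 190 \left(\left(-3\right) \frac{1}{5}\right)\right) = - 25518 \left(17932 + 190 \left(- \frac{3}{5}\right)\right) = - 25518 \left(17932 - 114\right) = \left(-25518\right) 17818 = -454679724$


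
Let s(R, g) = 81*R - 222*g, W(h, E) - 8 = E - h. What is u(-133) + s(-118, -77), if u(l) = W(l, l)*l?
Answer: 6472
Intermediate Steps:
W(h, E) = 8 + E - h (W(h, E) = 8 + (E - h) = 8 + E - h)
s(R, g) = -222*g + 81*R
u(l) = 8*l (u(l) = (8 + l - l)*l = 8*l)
u(-133) + s(-118, -77) = 8*(-133) + (-222*(-77) + 81*(-118)) = -1064 + (17094 - 9558) = -1064 + 7536 = 6472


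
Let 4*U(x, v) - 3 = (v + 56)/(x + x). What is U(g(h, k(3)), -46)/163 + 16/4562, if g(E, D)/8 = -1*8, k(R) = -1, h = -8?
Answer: 760371/95181568 ≈ 0.0079886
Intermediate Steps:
g(E, D) = -64 (g(E, D) = 8*(-1*8) = 8*(-8) = -64)
U(x, v) = 3/4 + (56 + v)/(8*x) (U(x, v) = 3/4 + ((v + 56)/(x + x))/4 = 3/4 + ((56 + v)/((2*x)))/4 = 3/4 + ((56 + v)*(1/(2*x)))/4 = 3/4 + ((56 + v)/(2*x))/4 = 3/4 + (56 + v)/(8*x))
U(g(h, k(3)), -46)/163 + 16/4562 = ((1/8)*(56 - 46 + 6*(-64))/(-64))/163 + 16/4562 = ((1/8)*(-1/64)*(56 - 46 - 384))*(1/163) + 16*(1/4562) = ((1/8)*(-1/64)*(-374))*(1/163) + 8/2281 = (187/256)*(1/163) + 8/2281 = 187/41728 + 8/2281 = 760371/95181568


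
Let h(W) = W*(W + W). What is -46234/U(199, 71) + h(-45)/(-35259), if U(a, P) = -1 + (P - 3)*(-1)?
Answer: 23621524/35259 ≈ 669.94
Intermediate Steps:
U(a, P) = 2 - P (U(a, P) = -1 + (-3 + P)*(-1) = -1 + (3 - P) = 2 - P)
h(W) = 2*W² (h(W) = W*(2*W) = 2*W²)
-46234/U(199, 71) + h(-45)/(-35259) = -46234/(2 - 1*71) + (2*(-45)²)/(-35259) = -46234/(2 - 71) + (2*2025)*(-1/35259) = -46234/(-69) + 4050*(-1/35259) = -46234*(-1/69) - 1350/11753 = 46234/69 - 1350/11753 = 23621524/35259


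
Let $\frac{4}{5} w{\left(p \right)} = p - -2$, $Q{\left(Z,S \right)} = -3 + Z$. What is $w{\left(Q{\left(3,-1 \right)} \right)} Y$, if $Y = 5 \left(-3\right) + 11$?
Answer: $-10$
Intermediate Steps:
$w{\left(p \right)} = \frac{5}{2} + \frac{5 p}{4}$ ($w{\left(p \right)} = \frac{5 \left(p - -2\right)}{4} = \frac{5 \left(p + 2\right)}{4} = \frac{5 \left(2 + p\right)}{4} = \frac{5}{2} + \frac{5 p}{4}$)
$Y = -4$ ($Y = -15 + 11 = -4$)
$w{\left(Q{\left(3,-1 \right)} \right)} Y = \left(\frac{5}{2} + \frac{5 \left(-3 + 3\right)}{4}\right) \left(-4\right) = \left(\frac{5}{2} + \frac{5}{4} \cdot 0\right) \left(-4\right) = \left(\frac{5}{2} + 0\right) \left(-4\right) = \frac{5}{2} \left(-4\right) = -10$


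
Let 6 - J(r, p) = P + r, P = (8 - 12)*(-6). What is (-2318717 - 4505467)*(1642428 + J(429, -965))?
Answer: -11205180468504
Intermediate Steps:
P = 24 (P = -4*(-6) = 24)
J(r, p) = -18 - r (J(r, p) = 6 - (24 + r) = 6 + (-24 - r) = -18 - r)
(-2318717 - 4505467)*(1642428 + J(429, -965)) = (-2318717 - 4505467)*(1642428 + (-18 - 1*429)) = -6824184*(1642428 + (-18 - 429)) = -6824184*(1642428 - 447) = -6824184*1641981 = -11205180468504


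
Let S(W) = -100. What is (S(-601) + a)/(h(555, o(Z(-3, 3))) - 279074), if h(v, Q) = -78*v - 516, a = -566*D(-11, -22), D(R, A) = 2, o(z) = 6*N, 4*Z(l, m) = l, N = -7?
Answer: 77/20180 ≈ 0.0038157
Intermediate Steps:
Z(l, m) = l/4
o(z) = -42 (o(z) = 6*(-7) = -42)
a = -1132 (a = -566*2 = -1132)
h(v, Q) = -516 - 78*v
(S(-601) + a)/(h(555, o(Z(-3, 3))) - 279074) = (-100 - 1132)/((-516 - 78*555) - 279074) = -1232/((-516 - 43290) - 279074) = -1232/(-43806 - 279074) = -1232/(-322880) = -1232*(-1/322880) = 77/20180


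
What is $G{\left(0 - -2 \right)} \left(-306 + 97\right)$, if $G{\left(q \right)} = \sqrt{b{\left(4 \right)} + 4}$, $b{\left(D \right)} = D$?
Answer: $- 418 \sqrt{2} \approx -591.14$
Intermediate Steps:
$G{\left(q \right)} = 2 \sqrt{2}$ ($G{\left(q \right)} = \sqrt{4 + 4} = \sqrt{8} = 2 \sqrt{2}$)
$G{\left(0 - -2 \right)} \left(-306 + 97\right) = 2 \sqrt{2} \left(-306 + 97\right) = 2 \sqrt{2} \left(-209\right) = - 418 \sqrt{2}$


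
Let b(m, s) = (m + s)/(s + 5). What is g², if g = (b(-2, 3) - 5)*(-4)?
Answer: 1521/4 ≈ 380.25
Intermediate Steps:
b(m, s) = (m + s)/(5 + s)
g = 39/2 (g = ((-2 + 3)/(5 + 3) - 5)*(-4) = (1/8 - 5)*(-4) = ((⅛)*1 - 5)*(-4) = (⅛ - 5)*(-4) = -39/8*(-4) = 39/2 ≈ 19.500)
g² = (39/2)² = 1521/4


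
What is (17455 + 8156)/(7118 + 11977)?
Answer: 8537/6365 ≈ 1.3412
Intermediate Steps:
(17455 + 8156)/(7118 + 11977) = 25611/19095 = 25611*(1/19095) = 8537/6365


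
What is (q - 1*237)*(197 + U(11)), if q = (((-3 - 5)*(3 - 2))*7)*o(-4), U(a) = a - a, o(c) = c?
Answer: -2561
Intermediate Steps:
U(a) = 0
q = 224 (q = (((-3 - 5)*(3 - 2))*7)*(-4) = (-8*1*7)*(-4) = -8*7*(-4) = -56*(-4) = 224)
(q - 1*237)*(197 + U(11)) = (224 - 1*237)*(197 + 0) = (224 - 237)*197 = -13*197 = -2561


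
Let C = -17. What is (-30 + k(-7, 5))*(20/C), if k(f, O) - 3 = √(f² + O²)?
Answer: 540/17 - 20*√74/17 ≈ 21.644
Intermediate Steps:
k(f, O) = 3 + √(O² + f²) (k(f, O) = 3 + √(f² + O²) = 3 + √(O² + f²))
(-30 + k(-7, 5))*(20/C) = (-30 + (3 + √(5² + (-7)²)))*(20/(-17)) = (-30 + (3 + √(25 + 49)))*(20*(-1/17)) = (-30 + (3 + √74))*(-20/17) = (-27 + √74)*(-20/17) = 540/17 - 20*√74/17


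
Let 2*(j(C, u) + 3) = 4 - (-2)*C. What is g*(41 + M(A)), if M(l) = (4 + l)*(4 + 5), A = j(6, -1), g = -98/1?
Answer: -11956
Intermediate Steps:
j(C, u) = -1 + C (j(C, u) = -3 + (4 - (-2)*C)/2 = -3 + (4 + 2*C)/2 = -3 + (2 + C) = -1 + C)
g = -98 (g = -98*1 = -98)
A = 5 (A = -1 + 6 = 5)
M(l) = 36 + 9*l (M(l) = (4 + l)*9 = 36 + 9*l)
g*(41 + M(A)) = -98*(41 + (36 + 9*5)) = -98*(41 + (36 + 45)) = -98*(41 + 81) = -98*122 = -11956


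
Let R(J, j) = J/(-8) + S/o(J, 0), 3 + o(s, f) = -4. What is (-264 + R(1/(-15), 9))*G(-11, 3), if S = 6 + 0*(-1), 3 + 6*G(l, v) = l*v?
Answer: 222473/140 ≈ 1589.1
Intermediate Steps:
o(s, f) = -7 (o(s, f) = -3 - 4 = -7)
G(l, v) = -½ + l*v/6 (G(l, v) = -½ + (l*v)/6 = -½ + l*v/6)
S = 6 (S = 6 + 0 = 6)
R(J, j) = -6/7 - J/8 (R(J, j) = J/(-8) + 6/(-7) = J*(-⅛) + 6*(-⅐) = -J/8 - 6/7 = -6/7 - J/8)
(-264 + R(1/(-15), 9))*G(-11, 3) = (-264 + (-6/7 - ⅛/(-15)))*(-½ + (⅙)*(-11)*3) = (-264 + (-6/7 - ⅛*(-1/15)))*(-½ - 11/2) = (-264 + (-6/7 + 1/120))*(-6) = (-264 - 713/840)*(-6) = -222473/840*(-6) = 222473/140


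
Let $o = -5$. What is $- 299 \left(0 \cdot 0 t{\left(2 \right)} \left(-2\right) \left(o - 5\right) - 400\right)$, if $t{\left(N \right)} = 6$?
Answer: $119600$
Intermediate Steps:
$- 299 \left(0 \cdot 0 t{\left(2 \right)} \left(-2\right) \left(o - 5\right) - 400\right) = - 299 \left(0 \cdot 0 \cdot 6 \left(-2\right) \left(-5 - 5\right) - 400\right) = - 299 \left(0 \cdot 6 \left(-2\right) \left(-10\right) - 400\right) = - 299 \left(0 \left(-2\right) \left(-10\right) - 400\right) = - 299 \left(0 \left(-10\right) - 400\right) = - 299 \left(0 - 400\right) = \left(-299\right) \left(-400\right) = 119600$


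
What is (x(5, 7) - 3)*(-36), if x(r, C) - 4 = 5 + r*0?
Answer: -216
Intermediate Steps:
x(r, C) = 9 (x(r, C) = 4 + (5 + r*0) = 4 + (5 + 0) = 4 + 5 = 9)
(x(5, 7) - 3)*(-36) = (9 - 3)*(-36) = 6*(-36) = -216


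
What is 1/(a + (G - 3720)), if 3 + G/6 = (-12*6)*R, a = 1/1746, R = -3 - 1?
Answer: -1746/3509459 ≈ -0.00049751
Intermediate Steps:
R = -4
a = 1/1746 ≈ 0.00057274
G = 1710 (G = -18 + 6*(-12*6*(-4)) = -18 + 6*(-72*(-4)) = -18 + 6*288 = -18 + 1728 = 1710)
1/(a + (G - 3720)) = 1/(1/1746 + (1710 - 3720)) = 1/(1/1746 - 2010) = 1/(-3509459/1746) = -1746/3509459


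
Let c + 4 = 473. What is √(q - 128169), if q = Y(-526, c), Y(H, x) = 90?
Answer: 3*I*√14231 ≈ 357.88*I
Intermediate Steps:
c = 469 (c = -4 + 473 = 469)
q = 90
√(q - 128169) = √(90 - 128169) = √(-128079) = 3*I*√14231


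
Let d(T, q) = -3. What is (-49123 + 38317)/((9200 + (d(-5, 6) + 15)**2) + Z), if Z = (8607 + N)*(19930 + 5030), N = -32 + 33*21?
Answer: -5403/115669312 ≈ -4.6711e-5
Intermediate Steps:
N = 661 (N = -32 + 693 = 661)
Z = 231329280 (Z = (8607 + 661)*(19930 + 5030) = 9268*24960 = 231329280)
(-49123 + 38317)/((9200 + (d(-5, 6) + 15)**2) + Z) = (-49123 + 38317)/((9200 + (-3 + 15)**2) + 231329280) = -10806/((9200 + 12**2) + 231329280) = -10806/((9200 + 144) + 231329280) = -10806/(9344 + 231329280) = -10806/231338624 = -10806*1/231338624 = -5403/115669312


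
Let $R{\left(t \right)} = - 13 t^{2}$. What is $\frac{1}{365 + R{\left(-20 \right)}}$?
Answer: $- \frac{1}{4835} \approx -0.00020683$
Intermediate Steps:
$\frac{1}{365 + R{\left(-20 \right)}} = \frac{1}{365 - 13 \left(-20\right)^{2}} = \frac{1}{365 - 5200} = \frac{1}{-4835} = - \frac{1}{4835}$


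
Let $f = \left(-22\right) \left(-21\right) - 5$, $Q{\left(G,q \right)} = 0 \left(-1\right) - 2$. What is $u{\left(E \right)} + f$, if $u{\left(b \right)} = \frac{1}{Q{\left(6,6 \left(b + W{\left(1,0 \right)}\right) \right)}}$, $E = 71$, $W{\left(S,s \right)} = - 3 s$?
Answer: $\frac{913}{2} \approx 456.5$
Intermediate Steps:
$Q{\left(G,q \right)} = -2$ ($Q{\left(G,q \right)} = 0 - 2 = -2$)
$f = 457$ ($f = 462 - 5 = 457$)
$u{\left(b \right)} = - \frac{1}{2}$ ($u{\left(b \right)} = \frac{1}{-2} = - \frac{1}{2}$)
$u{\left(E \right)} + f = - \frac{1}{2} + 457 = \frac{913}{2}$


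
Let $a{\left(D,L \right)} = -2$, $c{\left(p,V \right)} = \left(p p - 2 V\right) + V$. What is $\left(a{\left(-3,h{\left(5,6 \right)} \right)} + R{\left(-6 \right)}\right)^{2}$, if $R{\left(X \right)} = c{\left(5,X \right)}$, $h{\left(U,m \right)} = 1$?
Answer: $841$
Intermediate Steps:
$c{\left(p,V \right)} = p^{2} - V$ ($c{\left(p,V \right)} = \left(p^{2} - 2 V\right) + V = p^{2} - V$)
$R{\left(X \right)} = 25 - X$ ($R{\left(X \right)} = 5^{2} - X = 25 - X$)
$\left(a{\left(-3,h{\left(5,6 \right)} \right)} + R{\left(-6 \right)}\right)^{2} = \left(-2 + \left(25 - -6\right)\right)^{2} = \left(-2 + \left(25 + 6\right)\right)^{2} = \left(-2 + 31\right)^{2} = 29^{2} = 841$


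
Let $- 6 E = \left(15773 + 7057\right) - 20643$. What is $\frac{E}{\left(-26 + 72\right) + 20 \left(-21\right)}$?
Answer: $\frac{729}{748} \approx 0.9746$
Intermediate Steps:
$E = - \frac{729}{2}$ ($E = - \frac{\left(15773 + 7057\right) - 20643}{6} = - \frac{22830 - 20643}{6} = \left(- \frac{1}{6}\right) 2187 = - \frac{729}{2} \approx -364.5$)
$\frac{E}{\left(-26 + 72\right) + 20 \left(-21\right)} = - \frac{729}{2 \left(\left(-26 + 72\right) + 20 \left(-21\right)\right)} = - \frac{729}{2 \left(46 - 420\right)} = - \frac{729}{2 \left(-374\right)} = \left(- \frac{729}{2}\right) \left(- \frac{1}{374}\right) = \frac{729}{748}$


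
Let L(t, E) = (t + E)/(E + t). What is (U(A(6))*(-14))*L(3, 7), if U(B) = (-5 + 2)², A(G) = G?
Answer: -126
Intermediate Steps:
L(t, E) = 1 (L(t, E) = (E + t)/(E + t) = 1)
U(B) = 9 (U(B) = (-3)² = 9)
(U(A(6))*(-14))*L(3, 7) = (9*(-14))*1 = -126*1 = -126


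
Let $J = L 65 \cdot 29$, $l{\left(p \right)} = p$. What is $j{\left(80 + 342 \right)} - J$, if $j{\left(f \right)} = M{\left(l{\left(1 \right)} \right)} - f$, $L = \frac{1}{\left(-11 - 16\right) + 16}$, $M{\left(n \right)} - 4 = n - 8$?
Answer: $- \frac{2790}{11} \approx -253.64$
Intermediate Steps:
$M{\left(n \right)} = -4 + n$ ($M{\left(n \right)} = 4 + \left(n - 8\right) = 4 + \left(-8 + n\right) = -4 + n$)
$L = - \frac{1}{11}$ ($L = \frac{1}{\left(-11 - 16\right) + 16} = \frac{1}{-27 + 16} = \frac{1}{-11} = - \frac{1}{11} \approx -0.090909$)
$j{\left(f \right)} = -3 - f$ ($j{\left(f \right)} = \left(-4 + 1\right) - f = -3 - f$)
$J = - \frac{1885}{11}$ ($J = \left(- \frac{1}{11}\right) 65 \cdot 29 = \left(- \frac{65}{11}\right) 29 = - \frac{1885}{11} \approx -171.36$)
$j{\left(80 + 342 \right)} - J = \left(-3 - \left(80 + 342\right)\right) - - \frac{1885}{11} = \left(-3 - 422\right) + \frac{1885}{11} = -425 + \frac{1885}{11} = - \frac{2790}{11}$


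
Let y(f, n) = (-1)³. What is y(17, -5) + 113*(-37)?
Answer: -4182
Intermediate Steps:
y(f, n) = -1
y(17, -5) + 113*(-37) = -1 + 113*(-37) = -1 - 4181 = -4182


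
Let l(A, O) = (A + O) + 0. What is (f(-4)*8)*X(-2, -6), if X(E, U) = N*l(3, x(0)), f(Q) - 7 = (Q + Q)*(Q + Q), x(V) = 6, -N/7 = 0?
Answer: 0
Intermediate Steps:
N = 0 (N = -7*0 = 0)
l(A, O) = A + O
f(Q) = 7 + 4*Q² (f(Q) = 7 + (Q + Q)*(Q + Q) = 7 + (2*Q)*(2*Q) = 7 + 4*Q²)
X(E, U) = 0 (X(E, U) = 0*(3 + 6) = 0*9 = 0)
(f(-4)*8)*X(-2, -6) = ((7 + 4*(-4)²)*8)*0 = ((7 + 4*16)*8)*0 = ((7 + 64)*8)*0 = (71*8)*0 = 568*0 = 0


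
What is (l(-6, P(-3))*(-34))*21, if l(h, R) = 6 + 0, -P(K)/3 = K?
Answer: -4284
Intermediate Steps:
P(K) = -3*K
l(h, R) = 6
(l(-6, P(-3))*(-34))*21 = (6*(-34))*21 = -204*21 = -4284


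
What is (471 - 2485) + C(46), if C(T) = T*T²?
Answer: 95322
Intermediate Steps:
C(T) = T³
(471 - 2485) + C(46) = (471 - 2485) + 46³ = -2014 + 97336 = 95322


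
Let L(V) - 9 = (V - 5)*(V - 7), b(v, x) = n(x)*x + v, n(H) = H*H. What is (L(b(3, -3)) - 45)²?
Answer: 744769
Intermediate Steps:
n(H) = H²
b(v, x) = v + x³ (b(v, x) = x²*x + v = x³ + v = v + x³)
L(V) = 9 + (-7 + V)*(-5 + V) (L(V) = 9 + (V - 5)*(V - 7) = 9 + (-5 + V)*(-7 + V) = 9 + (-7 + V)*(-5 + V))
(L(b(3, -3)) - 45)² = ((44 + (3 + (-3)³)² - 12*(3 + (-3)³)) - 45)² = ((44 + (3 - 27)² - 12*(3 - 27)) - 45)² = ((44 + (-24)² - 12*(-24)) - 45)² = ((44 + 576 + 288) - 45)² = (908 - 45)² = 863² = 744769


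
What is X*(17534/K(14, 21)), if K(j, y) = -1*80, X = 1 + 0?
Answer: -8767/40 ≈ -219.18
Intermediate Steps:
X = 1
K(j, y) = -80
X*(17534/K(14, 21)) = 1*(17534/(-80)) = 1*(17534*(-1/80)) = 1*(-8767/40) = -8767/40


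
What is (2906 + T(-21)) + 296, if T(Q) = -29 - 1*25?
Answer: 3148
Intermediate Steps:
T(Q) = -54 (T(Q) = -29 - 25 = -54)
(2906 + T(-21)) + 296 = (2906 - 54) + 296 = 2852 + 296 = 3148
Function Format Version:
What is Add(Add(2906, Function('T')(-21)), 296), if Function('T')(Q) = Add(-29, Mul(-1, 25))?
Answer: 3148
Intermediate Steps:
Function('T')(Q) = -54 (Function('T')(Q) = Add(-29, -25) = -54)
Add(Add(2906, Function('T')(-21)), 296) = Add(Add(2906, -54), 296) = Add(2852, 296) = 3148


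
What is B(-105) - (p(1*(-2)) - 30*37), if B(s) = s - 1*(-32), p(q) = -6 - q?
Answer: 1041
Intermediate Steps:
B(s) = 32 + s (B(s) = s + 32 = 32 + s)
B(-105) - (p(1*(-2)) - 30*37) = (32 - 105) - ((-6 - (-2)) - 30*37) = -73 - ((-6 - 1*(-2)) - 1110) = -73 - ((-6 + 2) - 1110) = -73 - (-4 - 1110) = -73 - 1*(-1114) = -73 + 1114 = 1041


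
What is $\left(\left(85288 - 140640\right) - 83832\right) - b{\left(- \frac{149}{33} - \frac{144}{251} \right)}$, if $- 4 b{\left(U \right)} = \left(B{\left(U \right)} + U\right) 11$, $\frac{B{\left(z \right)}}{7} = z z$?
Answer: $- \frac{1730164868995}{12474198} \approx -1.387 \cdot 10^{5}$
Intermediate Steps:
$B{\left(z \right)} = 7 z^{2}$ ($B{\left(z \right)} = 7 z z = 7 z^{2}$)
$b{\left(U \right)} = - \frac{77 U^{2}}{4} - \frac{11 U}{4}$ ($b{\left(U \right)} = - \frac{\left(7 U^{2} + U\right) 11}{4} = - \frac{\left(U + 7 U^{2}\right) 11}{4} = - \frac{11 U + 77 U^{2}}{4} = - \frac{77 U^{2}}{4} - \frac{11 U}{4}$)
$\left(\left(85288 - 140640\right) - 83832\right) - b{\left(- \frac{149}{33} - \frac{144}{251} \right)} = \left(\left(85288 - 140640\right) - 83832\right) - \frac{11 \left(- \frac{149}{33} - \frac{144}{251}\right) \left(-1 - 7 \left(- \frac{149}{33} - \frac{144}{251}\right)\right)}{4} = \left(-55352 - 83832\right) - \frac{11 \left(\left(-149\right) \frac{1}{33} - \frac{144}{251}\right) \left(-1 - 7 \left(\left(-149\right) \frac{1}{33} - \frac{144}{251}\right)\right)}{4} = -139184 - \frac{11 \left(- \frac{149}{33} - \frac{144}{251}\right) \left(-1 - 7 \left(- \frac{149}{33} - \frac{144}{251}\right)\right)}{4} = -139184 - \frac{11}{4} \left(- \frac{42151}{8283}\right) \left(-1 - - \frac{295057}{8283}\right) = -139184 - \frac{11}{4} \left(- \frac{42151}{8283}\right) \left(-1 + \frac{295057}{8283}\right) = -139184 - \frac{11}{4} \left(- \frac{42151}{8283}\right) \frac{286774}{8283} = -139184 - - \frac{6043905437}{12474198} = -139184 + \frac{6043905437}{12474198} = - \frac{1730164868995}{12474198}$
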